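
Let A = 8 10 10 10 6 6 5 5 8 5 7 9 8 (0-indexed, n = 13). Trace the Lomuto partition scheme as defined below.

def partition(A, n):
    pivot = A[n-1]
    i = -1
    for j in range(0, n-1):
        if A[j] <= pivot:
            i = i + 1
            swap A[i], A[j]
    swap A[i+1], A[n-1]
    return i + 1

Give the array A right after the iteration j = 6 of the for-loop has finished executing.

8 6 6 5 10 10 10 5 8 5 7 9 8

pivot=8, i=-1
j=0: 8≤8, i=0, swap(0,0) ⇒ 8 10 10 10 6 6 5 5 8 5 7 9 8
j=1: 10>8, skip
j=2: 10>8, skip
j=3: 10>8, skip
j=4: 6≤8, i=1, swap(1,4) ⇒ 8 6 10 10 10 6 5 5 8 5 7 9 8
j=5: 6≤8, i=2, swap(2,5) ⇒ 8 6 6 10 10 10 5 5 8 5 7 9 8
j=6: 5≤8, i=3, swap(3,6) ⇒ 8 6 6 5 10 10 10 5 8 5 7 9 8
(after j=6) A = 8 6 6 5 10 10 10 5 8 5 7 9 8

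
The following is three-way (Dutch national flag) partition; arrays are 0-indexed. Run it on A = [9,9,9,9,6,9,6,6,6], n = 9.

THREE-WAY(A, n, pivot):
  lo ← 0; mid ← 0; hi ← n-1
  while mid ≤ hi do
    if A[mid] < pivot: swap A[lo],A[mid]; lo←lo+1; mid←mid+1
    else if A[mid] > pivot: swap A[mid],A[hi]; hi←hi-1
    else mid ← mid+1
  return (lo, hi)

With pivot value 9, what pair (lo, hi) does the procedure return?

(4, 8)

pivot = 9; lo=0, mid=0, hi=8
A[mid]=9=9: mid=1
A[mid]=9=9: mid=2
A[mid]=9=9: mid=3
A[mid]=9=9: mid=4
A[mid]=6<9: swap A[0],A[4]; lo=1,mid=5 → [6,9,9,9,9,9,6,6,6]
A[mid]=9=9: mid=6
A[mid]=6<9: swap A[1],A[6]; lo=2,mid=7 → [6,6,9,9,9,9,9,6,6]
A[mid]=6<9: swap A[2],A[7]; lo=3,mid=8 → [6,6,6,9,9,9,9,9,6]
A[mid]=6<9: swap A[3],A[8]; lo=4,mid=9 → [6,6,6,6,9,9,9,9,9]
end: lo=4, hi=8; A = [6,6,6,6,9,9,9,9,9]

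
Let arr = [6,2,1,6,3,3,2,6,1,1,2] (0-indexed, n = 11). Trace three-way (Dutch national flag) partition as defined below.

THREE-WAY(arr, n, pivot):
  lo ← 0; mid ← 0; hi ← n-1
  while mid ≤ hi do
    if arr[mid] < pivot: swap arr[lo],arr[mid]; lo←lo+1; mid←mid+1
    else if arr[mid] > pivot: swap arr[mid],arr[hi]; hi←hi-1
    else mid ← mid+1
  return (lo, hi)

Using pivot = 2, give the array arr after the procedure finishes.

lo=0 mid=0 hi=10
6>2: swap(0,10), hi=9 ⇒ [2,2,1,6,3,3,2,6,1,1,6]
2=2: mid=1
2=2: mid=2
1<2: swap(0,2), lo=1 mid=3 ⇒ [1,2,2,6,3,3,2,6,1,1,6]
6>2: swap(3,9), hi=8 ⇒ [1,2,2,1,3,3,2,6,1,6,6]
1<2: swap(1,3), lo=2 mid=4 ⇒ [1,1,2,2,3,3,2,6,1,6,6]
3>2: swap(4,8), hi=7 ⇒ [1,1,2,2,1,3,2,6,3,6,6]
1<2: swap(2,4), lo=3 mid=5 ⇒ [1,1,1,2,2,3,2,6,3,6,6]
3>2: swap(5,7), hi=6 ⇒ [1,1,1,2,2,6,2,3,3,6,6]
6>2: swap(5,6), hi=5 ⇒ [1,1,1,2,2,2,6,3,3,6,6]
2=2: mid=6
done. lo=3 hi=5; arr=[1,1,1,2,2,2,6,3,3,6,6]

[1,1,1,2,2,2,6,3,3,6,6]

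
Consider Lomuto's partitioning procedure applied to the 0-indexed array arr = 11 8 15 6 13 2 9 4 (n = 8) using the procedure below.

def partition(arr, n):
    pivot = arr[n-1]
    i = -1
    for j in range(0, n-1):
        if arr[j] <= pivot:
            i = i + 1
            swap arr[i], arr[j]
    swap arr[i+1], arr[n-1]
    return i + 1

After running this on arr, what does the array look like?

pivot = arr[7] = 4; i = -1
j=0: arr[0]=11 > 4 → no swap
j=1: arr[1]=8 > 4 → no swap
j=2: arr[2]=15 > 4 → no swap
j=3: arr[3]=6 > 4 → no swap
j=4: arr[4]=13 > 4 → no swap
j=5: arr[5]=2 ≤ 4 → i=0, swap arr[0],arr[5] → 2 8 15 6 13 11 9 4
j=6: arr[6]=9 > 4 → no swap
final swap arr[1],arr[7] → 2 4 15 6 13 11 9 8; return 1

2 4 15 6 13 11 9 8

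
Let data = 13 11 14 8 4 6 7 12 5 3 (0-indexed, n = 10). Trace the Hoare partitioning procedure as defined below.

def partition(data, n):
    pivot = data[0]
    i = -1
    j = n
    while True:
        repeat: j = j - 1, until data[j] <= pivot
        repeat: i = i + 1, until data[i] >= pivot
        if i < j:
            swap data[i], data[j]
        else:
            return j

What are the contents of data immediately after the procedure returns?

pivot = data[0] = 13; i = -1, j = 10
j→9 (data[9]=3≤13), i→0 (data[0]=13≥13); i<j, swap → 3 11 14 8 4 6 7 12 5 13
j→8 (data[8]=5≤13), i→2 (data[2]=14≥13); i<j, swap → 3 11 5 8 4 6 7 12 14 13
j→7, i→8; i≥j, return j=7. data = 3 11 5 8 4 6 7 12 14 13

3 11 5 8 4 6 7 12 14 13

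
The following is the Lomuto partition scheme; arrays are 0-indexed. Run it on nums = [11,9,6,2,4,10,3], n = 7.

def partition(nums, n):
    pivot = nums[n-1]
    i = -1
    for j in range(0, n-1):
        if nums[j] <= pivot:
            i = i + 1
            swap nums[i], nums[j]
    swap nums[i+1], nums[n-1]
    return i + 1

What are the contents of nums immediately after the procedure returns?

pivot = nums[6] = 3; i = -1
j=0: nums[0]=11 > 3 → no swap
j=1: nums[1]=9 > 3 → no swap
j=2: nums[2]=6 > 3 → no swap
j=3: nums[3]=2 ≤ 3 → i=0, swap nums[0],nums[3] → [2,9,6,11,4,10,3]
j=4: nums[4]=4 > 3 → no swap
j=5: nums[5]=10 > 3 → no swap
final swap nums[1],nums[6] → [2,3,6,11,4,10,9]; return 1

[2,3,6,11,4,10,9]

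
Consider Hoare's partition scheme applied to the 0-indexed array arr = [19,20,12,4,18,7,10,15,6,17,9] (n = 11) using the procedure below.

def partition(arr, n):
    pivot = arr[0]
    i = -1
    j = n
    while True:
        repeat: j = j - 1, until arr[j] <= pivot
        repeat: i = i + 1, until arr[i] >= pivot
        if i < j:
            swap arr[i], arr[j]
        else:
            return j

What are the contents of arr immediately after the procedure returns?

pivot = arr[0] = 19; i = -1, j = 11
j→10 (arr[10]=9≤19), i→0 (arr[0]=19≥19); i<j, swap → [9,20,12,4,18,7,10,15,6,17,19]
j→9 (arr[9]=17≤19), i→1 (arr[1]=20≥19); i<j, swap → [9,17,12,4,18,7,10,15,6,20,19]
j→8, i→9; i≥j, return j=8. arr = [9,17,12,4,18,7,10,15,6,20,19]

[9,17,12,4,18,7,10,15,6,20,19]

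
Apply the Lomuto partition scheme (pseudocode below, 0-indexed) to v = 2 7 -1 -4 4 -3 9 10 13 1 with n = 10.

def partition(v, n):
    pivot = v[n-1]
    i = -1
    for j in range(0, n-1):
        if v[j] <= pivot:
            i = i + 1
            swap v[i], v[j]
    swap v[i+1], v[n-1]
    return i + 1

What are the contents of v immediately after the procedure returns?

pivot = v[9] = 1; i = -1
j=0: v[0]=2 > 1 → no swap
j=1: v[1]=7 > 1 → no swap
j=2: v[2]=-1 ≤ 1 → i=0, swap v[0],v[2] → -1 7 2 -4 4 -3 9 10 13 1
j=3: v[3]=-4 ≤ 1 → i=1, swap v[1],v[3] → -1 -4 2 7 4 -3 9 10 13 1
j=4: v[4]=4 > 1 → no swap
j=5: v[5]=-3 ≤ 1 → i=2, swap v[2],v[5] → -1 -4 -3 7 4 2 9 10 13 1
j=6: v[6]=9 > 1 → no swap
j=7: v[7]=10 > 1 → no swap
j=8: v[8]=13 > 1 → no swap
final swap v[3],v[9] → -1 -4 -3 1 4 2 9 10 13 7; return 3

-1 -4 -3 1 4 2 9 10 13 7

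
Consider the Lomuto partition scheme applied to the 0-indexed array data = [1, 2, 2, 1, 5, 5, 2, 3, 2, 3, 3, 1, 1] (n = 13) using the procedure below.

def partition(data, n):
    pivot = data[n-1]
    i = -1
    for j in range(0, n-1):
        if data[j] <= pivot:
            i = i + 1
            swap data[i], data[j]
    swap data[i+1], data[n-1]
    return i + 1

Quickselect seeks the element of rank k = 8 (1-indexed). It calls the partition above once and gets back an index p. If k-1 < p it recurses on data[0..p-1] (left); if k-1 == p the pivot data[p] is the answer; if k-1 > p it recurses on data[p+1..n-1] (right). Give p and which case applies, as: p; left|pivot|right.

3; right

pivot=1, i=-1
j=0: 1≤1, i=0, swap(0,0) ⇒ [1, 2, 2, 1, 5, 5, 2, 3, 2, 3, 3, 1, 1]
j=1: 2>1, skip
j=2: 2>1, skip
j=3: 1≤1, i=1, swap(1,3) ⇒ [1, 1, 2, 2, 5, 5, 2, 3, 2, 3, 3, 1, 1]
j=4: 5>1, skip
j=5: 5>1, skip
j=6: 2>1, skip
j=7: 3>1, skip
j=8: 2>1, skip
j=9: 3>1, skip
j=10: 3>1, skip
j=11: 1≤1, i=2, swap(2,11) ⇒ [1, 1, 1, 2, 5, 5, 2, 3, 2, 3, 3, 2, 1]
swap(3,12) ⇒ [1, 1, 1, 1, 5, 5, 2, 3, 2, 3, 3, 2, 2]; return 3
p = 3; k-1 = 7 > 3 ⇒ right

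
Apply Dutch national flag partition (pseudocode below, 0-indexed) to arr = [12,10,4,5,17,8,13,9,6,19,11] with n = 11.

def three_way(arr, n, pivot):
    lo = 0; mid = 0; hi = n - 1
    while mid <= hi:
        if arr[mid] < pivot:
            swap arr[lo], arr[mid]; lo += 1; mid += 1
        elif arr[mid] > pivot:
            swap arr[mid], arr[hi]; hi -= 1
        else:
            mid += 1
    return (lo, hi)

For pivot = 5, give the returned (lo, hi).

(1, 1)

lo=0 mid=0 hi=10
12>5: swap(0,10), hi=9 ⇒ [11,10,4,5,17,8,13,9,6,19,12]
11>5: swap(0,9), hi=8 ⇒ [19,10,4,5,17,8,13,9,6,11,12]
19>5: swap(0,8), hi=7 ⇒ [6,10,4,5,17,8,13,9,19,11,12]
6>5: swap(0,7), hi=6 ⇒ [9,10,4,5,17,8,13,6,19,11,12]
9>5: swap(0,6), hi=5 ⇒ [13,10,4,5,17,8,9,6,19,11,12]
13>5: swap(0,5), hi=4 ⇒ [8,10,4,5,17,13,9,6,19,11,12]
8>5: swap(0,4), hi=3 ⇒ [17,10,4,5,8,13,9,6,19,11,12]
17>5: swap(0,3), hi=2 ⇒ [5,10,4,17,8,13,9,6,19,11,12]
5=5: mid=1
10>5: swap(1,2), hi=1 ⇒ [5,4,10,17,8,13,9,6,19,11,12]
4<5: swap(0,1), lo=1 mid=2 ⇒ [4,5,10,17,8,13,9,6,19,11,12]
done. lo=1 hi=1; arr=[4,5,10,17,8,13,9,6,19,11,12]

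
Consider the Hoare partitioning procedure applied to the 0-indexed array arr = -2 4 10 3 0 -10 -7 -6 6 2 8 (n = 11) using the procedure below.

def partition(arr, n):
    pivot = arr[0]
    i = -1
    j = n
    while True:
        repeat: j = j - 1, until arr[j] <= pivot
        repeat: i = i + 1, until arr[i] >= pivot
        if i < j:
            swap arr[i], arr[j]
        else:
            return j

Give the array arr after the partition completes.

-6 -7 -10 3 0 10 4 -2 6 2 8

pivot = arr[0] = -2; i = -1, j = 11
j→7 (arr[7]=-6≤-2), i→0 (arr[0]=-2≥-2); i<j, swap → -6 4 10 3 0 -10 -7 -2 6 2 8
j→6 (arr[6]=-7≤-2), i→1 (arr[1]=4≥-2); i<j, swap → -6 -7 10 3 0 -10 4 -2 6 2 8
j→5 (arr[5]=-10≤-2), i→2 (arr[2]=10≥-2); i<j, swap → -6 -7 -10 3 0 10 4 -2 6 2 8
j→2, i→3; i≥j, return j=2. arr = -6 -7 -10 3 0 10 4 -2 6 2 8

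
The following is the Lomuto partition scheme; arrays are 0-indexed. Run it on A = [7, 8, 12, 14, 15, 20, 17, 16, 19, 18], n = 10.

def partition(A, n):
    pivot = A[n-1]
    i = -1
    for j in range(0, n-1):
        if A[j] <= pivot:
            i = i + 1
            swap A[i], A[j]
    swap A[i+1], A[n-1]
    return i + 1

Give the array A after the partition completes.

[7, 8, 12, 14, 15, 17, 16, 18, 19, 20]

pivot = A[9] = 18; i = -1
j=0: A[0]=7 ≤ 18 → i=0, swap A[0],A[0] (no change) → [7, 8, 12, 14, 15, 20, 17, 16, 19, 18]
j=1: A[1]=8 ≤ 18 → i=1, swap A[1],A[1] (no change) → [7, 8, 12, 14, 15, 20, 17, 16, 19, 18]
j=2: A[2]=12 ≤ 18 → i=2, swap A[2],A[2] (no change) → [7, 8, 12, 14, 15, 20, 17, 16, 19, 18]
j=3: A[3]=14 ≤ 18 → i=3, swap A[3],A[3] (no change) → [7, 8, 12, 14, 15, 20, 17, 16, 19, 18]
j=4: A[4]=15 ≤ 18 → i=4, swap A[4],A[4] (no change) → [7, 8, 12, 14, 15, 20, 17, 16, 19, 18]
j=5: A[5]=20 > 18 → no swap
j=6: A[6]=17 ≤ 18 → i=5, swap A[5],A[6] → [7, 8, 12, 14, 15, 17, 20, 16, 19, 18]
j=7: A[7]=16 ≤ 18 → i=6, swap A[6],A[7] → [7, 8, 12, 14, 15, 17, 16, 20, 19, 18]
j=8: A[8]=19 > 18 → no swap
final swap A[7],A[9] → [7, 8, 12, 14, 15, 17, 16, 18, 19, 20]; return 7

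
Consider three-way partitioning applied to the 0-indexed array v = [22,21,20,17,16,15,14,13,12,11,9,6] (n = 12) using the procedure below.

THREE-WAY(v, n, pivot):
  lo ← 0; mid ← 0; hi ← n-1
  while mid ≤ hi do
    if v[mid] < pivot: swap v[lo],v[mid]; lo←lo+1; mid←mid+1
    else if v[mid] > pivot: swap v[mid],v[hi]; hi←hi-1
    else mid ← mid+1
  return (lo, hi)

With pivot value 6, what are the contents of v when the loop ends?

[6,20,17,16,15,14,13,12,11,9,21,22]

pivot = 6; lo=0, mid=0, hi=11
v[mid]=22>6: swap v[0],v[11]; hi=10 → [6,21,20,17,16,15,14,13,12,11,9,22]
v[mid]=6=6: mid=1
v[mid]=21>6: swap v[1],v[10]; hi=9 → [6,9,20,17,16,15,14,13,12,11,21,22]
v[mid]=9>6: swap v[1],v[9]; hi=8 → [6,11,20,17,16,15,14,13,12,9,21,22]
v[mid]=11>6: swap v[1],v[8]; hi=7 → [6,12,20,17,16,15,14,13,11,9,21,22]
v[mid]=12>6: swap v[1],v[7]; hi=6 → [6,13,20,17,16,15,14,12,11,9,21,22]
v[mid]=13>6: swap v[1],v[6]; hi=5 → [6,14,20,17,16,15,13,12,11,9,21,22]
v[mid]=14>6: swap v[1],v[5]; hi=4 → [6,15,20,17,16,14,13,12,11,9,21,22]
v[mid]=15>6: swap v[1],v[4]; hi=3 → [6,16,20,17,15,14,13,12,11,9,21,22]
v[mid]=16>6: swap v[1],v[3]; hi=2 → [6,17,20,16,15,14,13,12,11,9,21,22]
v[mid]=17>6: swap v[1],v[2]; hi=1 → [6,20,17,16,15,14,13,12,11,9,21,22]
v[mid]=20>6: swap v[1],v[1]; hi=0 → [6,20,17,16,15,14,13,12,11,9,21,22]
end: lo=0, hi=0; v = [6,20,17,16,15,14,13,12,11,9,21,22]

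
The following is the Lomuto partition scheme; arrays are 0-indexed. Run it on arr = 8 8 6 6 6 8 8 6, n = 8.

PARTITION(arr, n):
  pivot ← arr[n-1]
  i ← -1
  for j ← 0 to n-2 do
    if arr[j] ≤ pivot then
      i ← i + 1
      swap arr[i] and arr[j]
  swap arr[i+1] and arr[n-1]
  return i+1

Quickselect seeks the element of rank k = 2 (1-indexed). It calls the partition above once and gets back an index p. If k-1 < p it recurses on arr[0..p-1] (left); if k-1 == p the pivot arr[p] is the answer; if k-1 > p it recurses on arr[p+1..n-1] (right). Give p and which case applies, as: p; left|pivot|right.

pivot = arr[7] = 6; i = -1
j=0: arr[0]=8 > 6 → no swap
j=1: arr[1]=8 > 6 → no swap
j=2: arr[2]=6 ≤ 6 → i=0, swap arr[0],arr[2] → 6 8 8 6 6 8 8 6
j=3: arr[3]=6 ≤ 6 → i=1, swap arr[1],arr[3] → 6 6 8 8 6 8 8 6
j=4: arr[4]=6 ≤ 6 → i=2, swap arr[2],arr[4] → 6 6 6 8 8 8 8 6
j=5: arr[5]=8 > 6 → no swap
j=6: arr[6]=8 > 6 → no swap
final swap arr[3],arr[7] → 6 6 6 6 8 8 8 8; return 3
p = 3; k-1 = 1 < 3 ⇒ left

3; left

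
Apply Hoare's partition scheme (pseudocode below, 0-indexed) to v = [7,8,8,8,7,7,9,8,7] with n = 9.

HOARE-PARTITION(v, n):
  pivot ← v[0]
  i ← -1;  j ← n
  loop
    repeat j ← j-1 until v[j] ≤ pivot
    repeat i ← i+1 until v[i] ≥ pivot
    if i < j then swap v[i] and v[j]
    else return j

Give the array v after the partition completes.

[7,7,7,8,8,8,9,8,7]

pivot=7
j stops at 8 (7), i stops at 0 (7); swap ⇒ [7,8,8,8,7,7,9,8,7]
j stops at 5 (7), i stops at 1 (8); swap ⇒ [7,7,8,8,7,8,9,8,7]
j stops at 4 (7), i stops at 2 (8); swap ⇒ [7,7,7,8,8,8,9,8,7]
j stops at 2, i stops at 3; i≥j ⇒ return 2. v=[7,7,7,8,8,8,9,8,7]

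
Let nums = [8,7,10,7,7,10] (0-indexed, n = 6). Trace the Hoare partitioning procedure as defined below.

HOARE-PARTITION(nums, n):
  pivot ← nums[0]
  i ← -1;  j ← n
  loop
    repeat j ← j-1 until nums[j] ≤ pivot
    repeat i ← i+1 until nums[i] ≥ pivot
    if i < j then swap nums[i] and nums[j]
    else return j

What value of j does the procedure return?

2

pivot = nums[0] = 8; i = -1, j = 6
j→4 (nums[4]=7≤8), i→0 (nums[0]=8≥8); i<j, swap → [7,7,10,7,8,10]
j→3 (nums[3]=7≤8), i→2 (nums[2]=10≥8); i<j, swap → [7,7,7,10,8,10]
j→2, i→3; i≥j, return j=2. nums = [7,7,7,10,8,10]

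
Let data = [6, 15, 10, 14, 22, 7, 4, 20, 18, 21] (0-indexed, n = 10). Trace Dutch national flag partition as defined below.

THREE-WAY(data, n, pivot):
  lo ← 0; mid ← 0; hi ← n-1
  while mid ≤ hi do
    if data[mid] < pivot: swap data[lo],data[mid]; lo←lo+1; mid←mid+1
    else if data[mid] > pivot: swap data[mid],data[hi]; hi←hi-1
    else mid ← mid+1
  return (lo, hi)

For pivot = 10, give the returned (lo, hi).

pivot = 10; lo=0, mid=0, hi=9
data[mid]=6<10: swap data[0],data[0]; lo=1,mid=1 → [6, 15, 10, 14, 22, 7, 4, 20, 18, 21]
data[mid]=15>10: swap data[1],data[9]; hi=8 → [6, 21, 10, 14, 22, 7, 4, 20, 18, 15]
data[mid]=21>10: swap data[1],data[8]; hi=7 → [6, 18, 10, 14, 22, 7, 4, 20, 21, 15]
data[mid]=18>10: swap data[1],data[7]; hi=6 → [6, 20, 10, 14, 22, 7, 4, 18, 21, 15]
data[mid]=20>10: swap data[1],data[6]; hi=5 → [6, 4, 10, 14, 22, 7, 20, 18, 21, 15]
data[mid]=4<10: swap data[1],data[1]; lo=2,mid=2 → [6, 4, 10, 14, 22, 7, 20, 18, 21, 15]
data[mid]=10=10: mid=3
data[mid]=14>10: swap data[3],data[5]; hi=4 → [6, 4, 10, 7, 22, 14, 20, 18, 21, 15]
data[mid]=7<10: swap data[2],data[3]; lo=3,mid=4 → [6, 4, 7, 10, 22, 14, 20, 18, 21, 15]
data[mid]=22>10: swap data[4],data[4]; hi=3 → [6, 4, 7, 10, 22, 14, 20, 18, 21, 15]
end: lo=3, hi=3; data = [6, 4, 7, 10, 22, 14, 20, 18, 21, 15]

(3, 3)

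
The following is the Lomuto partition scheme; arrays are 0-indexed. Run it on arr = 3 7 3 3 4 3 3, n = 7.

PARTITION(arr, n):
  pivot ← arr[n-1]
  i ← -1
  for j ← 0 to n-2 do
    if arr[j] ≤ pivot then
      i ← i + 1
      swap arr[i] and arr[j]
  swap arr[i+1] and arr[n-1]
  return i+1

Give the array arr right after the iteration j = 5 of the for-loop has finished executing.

pivot=3, i=-1
j=0: 3≤3, i=0, swap(0,0) ⇒ 3 7 3 3 4 3 3
j=1: 7>3, skip
j=2: 3≤3, i=1, swap(1,2) ⇒ 3 3 7 3 4 3 3
j=3: 3≤3, i=2, swap(2,3) ⇒ 3 3 3 7 4 3 3
j=4: 4>3, skip
j=5: 3≤3, i=3, swap(3,5) ⇒ 3 3 3 3 4 7 3
(after j=5) arr = 3 3 3 3 4 7 3

3 3 3 3 4 7 3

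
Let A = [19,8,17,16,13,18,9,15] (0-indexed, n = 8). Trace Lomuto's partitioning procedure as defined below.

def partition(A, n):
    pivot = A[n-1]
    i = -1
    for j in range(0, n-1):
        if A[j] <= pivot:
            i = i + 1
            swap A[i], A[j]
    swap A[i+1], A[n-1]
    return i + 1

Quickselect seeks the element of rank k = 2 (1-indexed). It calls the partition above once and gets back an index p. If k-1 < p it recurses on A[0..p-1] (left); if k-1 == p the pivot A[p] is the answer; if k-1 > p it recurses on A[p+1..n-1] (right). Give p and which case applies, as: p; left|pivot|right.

3; left

pivot = A[7] = 15; i = -1
j=0: A[0]=19 > 15 → no swap
j=1: A[1]=8 ≤ 15 → i=0, swap A[0],A[1] → [8,19,17,16,13,18,9,15]
j=2: A[2]=17 > 15 → no swap
j=3: A[3]=16 > 15 → no swap
j=4: A[4]=13 ≤ 15 → i=1, swap A[1],A[4] → [8,13,17,16,19,18,9,15]
j=5: A[5]=18 > 15 → no swap
j=6: A[6]=9 ≤ 15 → i=2, swap A[2],A[6] → [8,13,9,16,19,18,17,15]
final swap A[3],A[7] → [8,13,9,15,19,18,17,16]; return 3
p = 3; k-1 = 1 < 3 ⇒ left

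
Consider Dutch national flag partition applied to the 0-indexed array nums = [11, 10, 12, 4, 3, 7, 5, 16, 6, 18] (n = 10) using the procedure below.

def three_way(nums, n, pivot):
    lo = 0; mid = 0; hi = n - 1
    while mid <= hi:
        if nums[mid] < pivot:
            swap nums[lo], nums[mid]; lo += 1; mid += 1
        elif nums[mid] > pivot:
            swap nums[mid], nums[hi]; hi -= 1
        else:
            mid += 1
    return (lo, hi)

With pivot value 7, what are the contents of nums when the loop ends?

pivot = 7; lo=0, mid=0, hi=9
nums[mid]=11>7: swap nums[0],nums[9]; hi=8 → [18, 10, 12, 4, 3, 7, 5, 16, 6, 11]
nums[mid]=18>7: swap nums[0],nums[8]; hi=7 → [6, 10, 12, 4, 3, 7, 5, 16, 18, 11]
nums[mid]=6<7: swap nums[0],nums[0]; lo=1,mid=1 → [6, 10, 12, 4, 3, 7, 5, 16, 18, 11]
nums[mid]=10>7: swap nums[1],nums[7]; hi=6 → [6, 16, 12, 4, 3, 7, 5, 10, 18, 11]
nums[mid]=16>7: swap nums[1],nums[6]; hi=5 → [6, 5, 12, 4, 3, 7, 16, 10, 18, 11]
nums[mid]=5<7: swap nums[1],nums[1]; lo=2,mid=2 → [6, 5, 12, 4, 3, 7, 16, 10, 18, 11]
nums[mid]=12>7: swap nums[2],nums[5]; hi=4 → [6, 5, 7, 4, 3, 12, 16, 10, 18, 11]
nums[mid]=7=7: mid=3
nums[mid]=4<7: swap nums[2],nums[3]; lo=3,mid=4 → [6, 5, 4, 7, 3, 12, 16, 10, 18, 11]
nums[mid]=3<7: swap nums[3],nums[4]; lo=4,mid=5 → [6, 5, 4, 3, 7, 12, 16, 10, 18, 11]
end: lo=4, hi=4; nums = [6, 5, 4, 3, 7, 12, 16, 10, 18, 11]

[6, 5, 4, 3, 7, 12, 16, 10, 18, 11]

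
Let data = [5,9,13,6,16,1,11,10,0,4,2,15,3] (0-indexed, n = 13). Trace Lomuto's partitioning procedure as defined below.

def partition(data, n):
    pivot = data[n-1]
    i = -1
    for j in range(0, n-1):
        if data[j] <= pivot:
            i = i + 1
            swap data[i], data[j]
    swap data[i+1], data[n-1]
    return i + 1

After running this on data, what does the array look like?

pivot = data[12] = 3; i = -1
j=0: data[0]=5 > 3 → no swap
j=1: data[1]=9 > 3 → no swap
j=2: data[2]=13 > 3 → no swap
j=3: data[3]=6 > 3 → no swap
j=4: data[4]=16 > 3 → no swap
j=5: data[5]=1 ≤ 3 → i=0, swap data[0],data[5] → [1,9,13,6,16,5,11,10,0,4,2,15,3]
j=6: data[6]=11 > 3 → no swap
j=7: data[7]=10 > 3 → no swap
j=8: data[8]=0 ≤ 3 → i=1, swap data[1],data[8] → [1,0,13,6,16,5,11,10,9,4,2,15,3]
j=9: data[9]=4 > 3 → no swap
j=10: data[10]=2 ≤ 3 → i=2, swap data[2],data[10] → [1,0,2,6,16,5,11,10,9,4,13,15,3]
j=11: data[11]=15 > 3 → no swap
final swap data[3],data[12] → [1,0,2,3,16,5,11,10,9,4,13,15,6]; return 3

[1,0,2,3,16,5,11,10,9,4,13,15,6]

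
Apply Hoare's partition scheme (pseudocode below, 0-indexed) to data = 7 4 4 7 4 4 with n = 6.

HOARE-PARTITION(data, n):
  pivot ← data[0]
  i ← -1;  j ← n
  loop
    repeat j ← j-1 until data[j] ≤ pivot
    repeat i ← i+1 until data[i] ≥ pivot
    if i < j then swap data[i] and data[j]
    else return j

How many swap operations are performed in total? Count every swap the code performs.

2

pivot=7
j stops at 5 (4), i stops at 0 (7); swap ⇒ 4 4 4 7 4 7
j stops at 4 (4), i stops at 3 (7); swap ⇒ 4 4 4 4 7 7
j stops at 3, i stops at 4; i≥j ⇒ return 3. data=4 4 4 4 7 7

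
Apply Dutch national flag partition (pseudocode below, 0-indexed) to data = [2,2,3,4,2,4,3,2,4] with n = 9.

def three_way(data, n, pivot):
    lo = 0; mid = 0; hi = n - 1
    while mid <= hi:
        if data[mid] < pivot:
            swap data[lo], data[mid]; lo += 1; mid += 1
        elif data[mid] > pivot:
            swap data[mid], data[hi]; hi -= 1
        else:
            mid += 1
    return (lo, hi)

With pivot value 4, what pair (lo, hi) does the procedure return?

pivot = 4; lo=0, mid=0, hi=8
data[mid]=2<4: swap data[0],data[0]; lo=1,mid=1 → [2,2,3,4,2,4,3,2,4]
data[mid]=2<4: swap data[1],data[1]; lo=2,mid=2 → [2,2,3,4,2,4,3,2,4]
data[mid]=3<4: swap data[2],data[2]; lo=3,mid=3 → [2,2,3,4,2,4,3,2,4]
data[mid]=4=4: mid=4
data[mid]=2<4: swap data[3],data[4]; lo=4,mid=5 → [2,2,3,2,4,4,3,2,4]
data[mid]=4=4: mid=6
data[mid]=3<4: swap data[4],data[6]; lo=5,mid=7 → [2,2,3,2,3,4,4,2,4]
data[mid]=2<4: swap data[5],data[7]; lo=6,mid=8 → [2,2,3,2,3,2,4,4,4]
data[mid]=4=4: mid=9
end: lo=6, hi=8; data = [2,2,3,2,3,2,4,4,4]

(6, 8)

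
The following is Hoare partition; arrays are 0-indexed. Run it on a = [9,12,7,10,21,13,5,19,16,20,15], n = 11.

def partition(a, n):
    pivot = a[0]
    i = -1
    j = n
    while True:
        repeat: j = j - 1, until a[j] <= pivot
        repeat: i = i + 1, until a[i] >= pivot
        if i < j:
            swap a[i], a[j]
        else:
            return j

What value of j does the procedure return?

pivot=9
j stops at 6 (5), i stops at 0 (9); swap ⇒ [5,12,7,10,21,13,9,19,16,20,15]
j stops at 2 (7), i stops at 1 (12); swap ⇒ [5,7,12,10,21,13,9,19,16,20,15]
j stops at 1, i stops at 2; i≥j ⇒ return 1. a=[5,7,12,10,21,13,9,19,16,20,15]

1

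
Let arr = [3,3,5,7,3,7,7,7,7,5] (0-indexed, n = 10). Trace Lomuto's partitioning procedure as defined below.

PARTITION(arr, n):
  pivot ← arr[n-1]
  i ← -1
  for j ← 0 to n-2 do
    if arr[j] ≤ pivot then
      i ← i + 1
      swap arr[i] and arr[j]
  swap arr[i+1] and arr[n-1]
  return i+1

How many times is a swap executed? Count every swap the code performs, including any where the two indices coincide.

pivot = arr[9] = 5; i = -1
j=0: arr[0]=3 ≤ 5 → i=0, swap arr[0],arr[0] (no change) → [3,3,5,7,3,7,7,7,7,5]
j=1: arr[1]=3 ≤ 5 → i=1, swap arr[1],arr[1] (no change) → [3,3,5,7,3,7,7,7,7,5]
j=2: arr[2]=5 ≤ 5 → i=2, swap arr[2],arr[2] (no change) → [3,3,5,7,3,7,7,7,7,5]
j=3: arr[3]=7 > 5 → no swap
j=4: arr[4]=3 ≤ 5 → i=3, swap arr[3],arr[4] → [3,3,5,3,7,7,7,7,7,5]
j=5: arr[5]=7 > 5 → no swap
j=6: arr[6]=7 > 5 → no swap
j=7: arr[7]=7 > 5 → no swap
j=8: arr[8]=7 > 5 → no swap
final swap arr[4],arr[9] → [3,3,5,3,5,7,7,7,7,7]; return 4

5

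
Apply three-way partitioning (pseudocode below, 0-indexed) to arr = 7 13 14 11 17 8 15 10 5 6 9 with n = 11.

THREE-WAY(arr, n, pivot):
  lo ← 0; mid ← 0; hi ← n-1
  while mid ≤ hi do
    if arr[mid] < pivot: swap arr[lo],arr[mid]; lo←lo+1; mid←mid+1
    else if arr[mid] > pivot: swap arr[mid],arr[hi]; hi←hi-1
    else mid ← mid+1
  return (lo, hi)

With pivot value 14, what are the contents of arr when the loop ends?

7 13 11 9 8 6 10 5 14 15 17

lo=0 mid=0 hi=10
7<14: swap(0,0), lo=1 mid=1 ⇒ 7 13 14 11 17 8 15 10 5 6 9
13<14: swap(1,1), lo=2 mid=2 ⇒ 7 13 14 11 17 8 15 10 5 6 9
14=14: mid=3
11<14: swap(2,3), lo=3 mid=4 ⇒ 7 13 11 14 17 8 15 10 5 6 9
17>14: swap(4,10), hi=9 ⇒ 7 13 11 14 9 8 15 10 5 6 17
9<14: swap(3,4), lo=4 mid=5 ⇒ 7 13 11 9 14 8 15 10 5 6 17
8<14: swap(4,5), lo=5 mid=6 ⇒ 7 13 11 9 8 14 15 10 5 6 17
15>14: swap(6,9), hi=8 ⇒ 7 13 11 9 8 14 6 10 5 15 17
6<14: swap(5,6), lo=6 mid=7 ⇒ 7 13 11 9 8 6 14 10 5 15 17
10<14: swap(6,7), lo=7 mid=8 ⇒ 7 13 11 9 8 6 10 14 5 15 17
5<14: swap(7,8), lo=8 mid=9 ⇒ 7 13 11 9 8 6 10 5 14 15 17
done. lo=8 hi=8; arr=7 13 11 9 8 6 10 5 14 15 17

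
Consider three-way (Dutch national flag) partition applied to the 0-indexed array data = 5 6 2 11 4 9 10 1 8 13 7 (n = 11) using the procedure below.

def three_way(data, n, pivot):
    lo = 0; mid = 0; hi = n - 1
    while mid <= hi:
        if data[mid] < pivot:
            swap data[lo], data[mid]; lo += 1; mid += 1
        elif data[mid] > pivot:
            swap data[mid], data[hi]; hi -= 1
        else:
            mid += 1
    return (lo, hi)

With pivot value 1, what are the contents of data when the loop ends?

pivot = 1; lo=0, mid=0, hi=10
data[mid]=5>1: swap data[0],data[10]; hi=9 → 7 6 2 11 4 9 10 1 8 13 5
data[mid]=7>1: swap data[0],data[9]; hi=8 → 13 6 2 11 4 9 10 1 8 7 5
data[mid]=13>1: swap data[0],data[8]; hi=7 → 8 6 2 11 4 9 10 1 13 7 5
data[mid]=8>1: swap data[0],data[7]; hi=6 → 1 6 2 11 4 9 10 8 13 7 5
data[mid]=1=1: mid=1
data[mid]=6>1: swap data[1],data[6]; hi=5 → 1 10 2 11 4 9 6 8 13 7 5
data[mid]=10>1: swap data[1],data[5]; hi=4 → 1 9 2 11 4 10 6 8 13 7 5
data[mid]=9>1: swap data[1],data[4]; hi=3 → 1 4 2 11 9 10 6 8 13 7 5
data[mid]=4>1: swap data[1],data[3]; hi=2 → 1 11 2 4 9 10 6 8 13 7 5
data[mid]=11>1: swap data[1],data[2]; hi=1 → 1 2 11 4 9 10 6 8 13 7 5
data[mid]=2>1: swap data[1],data[1]; hi=0 → 1 2 11 4 9 10 6 8 13 7 5
end: lo=0, hi=0; data = 1 2 11 4 9 10 6 8 13 7 5

1 2 11 4 9 10 6 8 13 7 5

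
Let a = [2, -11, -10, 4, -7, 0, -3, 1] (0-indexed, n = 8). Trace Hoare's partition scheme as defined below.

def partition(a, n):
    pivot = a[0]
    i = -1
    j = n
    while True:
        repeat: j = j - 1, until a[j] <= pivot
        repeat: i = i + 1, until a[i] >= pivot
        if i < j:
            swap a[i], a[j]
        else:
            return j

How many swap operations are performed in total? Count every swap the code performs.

2

pivot=2
j stops at 7 (1), i stops at 0 (2); swap ⇒ [1, -11, -10, 4, -7, 0, -3, 2]
j stops at 6 (-3), i stops at 3 (4); swap ⇒ [1, -11, -10, -3, -7, 0, 4, 2]
j stops at 5, i stops at 6; i≥j ⇒ return 5. a=[1, -11, -10, -3, -7, 0, 4, 2]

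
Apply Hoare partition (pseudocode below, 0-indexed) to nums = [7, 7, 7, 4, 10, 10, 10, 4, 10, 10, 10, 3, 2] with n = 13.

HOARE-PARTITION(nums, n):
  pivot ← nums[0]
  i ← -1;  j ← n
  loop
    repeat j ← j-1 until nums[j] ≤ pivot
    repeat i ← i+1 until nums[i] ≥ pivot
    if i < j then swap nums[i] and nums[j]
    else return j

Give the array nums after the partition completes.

pivot = nums[0] = 7; i = -1, j = 13
j→12 (nums[12]=2≤7), i→0 (nums[0]=7≥7); i<j, swap → [2, 7, 7, 4, 10, 10, 10, 4, 10, 10, 10, 3, 7]
j→11 (nums[11]=3≤7), i→1 (nums[1]=7≥7); i<j, swap → [2, 3, 7, 4, 10, 10, 10, 4, 10, 10, 10, 7, 7]
j→7 (nums[7]=4≤7), i→2 (nums[2]=7≥7); i<j, swap → [2, 3, 4, 4, 10, 10, 10, 7, 10, 10, 10, 7, 7]
j→3, i→4; i≥j, return j=3. nums = [2, 3, 4, 4, 10, 10, 10, 7, 10, 10, 10, 7, 7]

[2, 3, 4, 4, 10, 10, 10, 7, 10, 10, 10, 7, 7]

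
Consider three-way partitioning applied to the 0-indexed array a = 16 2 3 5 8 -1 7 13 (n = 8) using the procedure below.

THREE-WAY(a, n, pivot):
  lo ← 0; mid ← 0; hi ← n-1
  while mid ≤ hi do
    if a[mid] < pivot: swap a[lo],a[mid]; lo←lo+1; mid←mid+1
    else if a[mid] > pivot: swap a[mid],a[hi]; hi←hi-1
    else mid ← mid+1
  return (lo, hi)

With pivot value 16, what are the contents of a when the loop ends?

lo=0 mid=0 hi=7
16=16: mid=1
2<16: swap(0,1), lo=1 mid=2 ⇒ 2 16 3 5 8 -1 7 13
3<16: swap(1,2), lo=2 mid=3 ⇒ 2 3 16 5 8 -1 7 13
5<16: swap(2,3), lo=3 mid=4 ⇒ 2 3 5 16 8 -1 7 13
8<16: swap(3,4), lo=4 mid=5 ⇒ 2 3 5 8 16 -1 7 13
-1<16: swap(4,5), lo=5 mid=6 ⇒ 2 3 5 8 -1 16 7 13
7<16: swap(5,6), lo=6 mid=7 ⇒ 2 3 5 8 -1 7 16 13
13<16: swap(6,7), lo=7 mid=8 ⇒ 2 3 5 8 -1 7 13 16
done. lo=7 hi=7; a=2 3 5 8 -1 7 13 16

2 3 5 8 -1 7 13 16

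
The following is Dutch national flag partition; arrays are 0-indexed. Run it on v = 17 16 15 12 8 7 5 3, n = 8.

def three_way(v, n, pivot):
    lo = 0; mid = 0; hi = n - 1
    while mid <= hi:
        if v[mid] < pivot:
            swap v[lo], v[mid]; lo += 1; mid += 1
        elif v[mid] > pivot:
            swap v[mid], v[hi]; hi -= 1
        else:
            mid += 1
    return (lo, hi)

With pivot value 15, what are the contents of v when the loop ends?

lo=0 mid=0 hi=7
17>15: swap(0,7), hi=6 ⇒ 3 16 15 12 8 7 5 17
3<15: swap(0,0), lo=1 mid=1 ⇒ 3 16 15 12 8 7 5 17
16>15: swap(1,6), hi=5 ⇒ 3 5 15 12 8 7 16 17
5<15: swap(1,1), lo=2 mid=2 ⇒ 3 5 15 12 8 7 16 17
15=15: mid=3
12<15: swap(2,3), lo=3 mid=4 ⇒ 3 5 12 15 8 7 16 17
8<15: swap(3,4), lo=4 mid=5 ⇒ 3 5 12 8 15 7 16 17
7<15: swap(4,5), lo=5 mid=6 ⇒ 3 5 12 8 7 15 16 17
done. lo=5 hi=5; v=3 5 12 8 7 15 16 17

3 5 12 8 7 15 16 17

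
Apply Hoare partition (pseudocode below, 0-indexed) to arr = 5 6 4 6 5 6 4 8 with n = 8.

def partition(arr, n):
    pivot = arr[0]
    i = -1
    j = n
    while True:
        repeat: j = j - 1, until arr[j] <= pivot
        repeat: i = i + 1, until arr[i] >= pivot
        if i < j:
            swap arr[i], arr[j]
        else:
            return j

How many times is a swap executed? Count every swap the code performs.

2

pivot=5
j stops at 6 (4), i stops at 0 (5); swap ⇒ 4 6 4 6 5 6 5 8
j stops at 4 (5), i stops at 1 (6); swap ⇒ 4 5 4 6 6 6 5 8
j stops at 2, i stops at 3; i≥j ⇒ return 2. arr=4 5 4 6 6 6 5 8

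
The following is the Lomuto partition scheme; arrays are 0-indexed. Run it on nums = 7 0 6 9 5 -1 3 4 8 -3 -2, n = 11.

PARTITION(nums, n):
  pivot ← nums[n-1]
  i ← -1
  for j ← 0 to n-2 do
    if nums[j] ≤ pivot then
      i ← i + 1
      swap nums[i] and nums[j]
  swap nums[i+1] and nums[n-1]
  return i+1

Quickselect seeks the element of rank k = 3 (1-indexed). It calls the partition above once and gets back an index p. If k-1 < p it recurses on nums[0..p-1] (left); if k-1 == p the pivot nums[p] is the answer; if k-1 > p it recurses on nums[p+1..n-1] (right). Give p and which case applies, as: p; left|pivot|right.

pivot=-2, i=-1
j=0: 7>-2, skip
j=1: 0>-2, skip
j=2: 6>-2, skip
j=3: 9>-2, skip
j=4: 5>-2, skip
j=5: -1>-2, skip
j=6: 3>-2, skip
j=7: 4>-2, skip
j=8: 8>-2, skip
j=9: -3≤-2, i=0, swap(0,9) ⇒ -3 0 6 9 5 -1 3 4 8 7 -2
swap(1,10) ⇒ -3 -2 6 9 5 -1 3 4 8 7 0; return 1
p = 1; k-1 = 2 > 1 ⇒ right

1; right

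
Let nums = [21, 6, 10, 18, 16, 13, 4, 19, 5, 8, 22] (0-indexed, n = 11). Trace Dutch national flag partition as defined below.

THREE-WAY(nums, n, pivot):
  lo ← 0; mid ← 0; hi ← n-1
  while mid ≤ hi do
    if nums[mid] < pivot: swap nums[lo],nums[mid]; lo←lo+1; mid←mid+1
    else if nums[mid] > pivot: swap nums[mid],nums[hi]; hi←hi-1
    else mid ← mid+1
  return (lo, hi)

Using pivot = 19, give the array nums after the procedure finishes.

[8, 6, 10, 18, 16, 13, 4, 5, 19, 22, 21]

pivot = 19; lo=0, mid=0, hi=10
nums[mid]=21>19: swap nums[0],nums[10]; hi=9 → [22, 6, 10, 18, 16, 13, 4, 19, 5, 8, 21]
nums[mid]=22>19: swap nums[0],nums[9]; hi=8 → [8, 6, 10, 18, 16, 13, 4, 19, 5, 22, 21]
nums[mid]=8<19: swap nums[0],nums[0]; lo=1,mid=1 → [8, 6, 10, 18, 16, 13, 4, 19, 5, 22, 21]
nums[mid]=6<19: swap nums[1],nums[1]; lo=2,mid=2 → [8, 6, 10, 18, 16, 13, 4, 19, 5, 22, 21]
nums[mid]=10<19: swap nums[2],nums[2]; lo=3,mid=3 → [8, 6, 10, 18, 16, 13, 4, 19, 5, 22, 21]
nums[mid]=18<19: swap nums[3],nums[3]; lo=4,mid=4 → [8, 6, 10, 18, 16, 13, 4, 19, 5, 22, 21]
nums[mid]=16<19: swap nums[4],nums[4]; lo=5,mid=5 → [8, 6, 10, 18, 16, 13, 4, 19, 5, 22, 21]
nums[mid]=13<19: swap nums[5],nums[5]; lo=6,mid=6 → [8, 6, 10, 18, 16, 13, 4, 19, 5, 22, 21]
nums[mid]=4<19: swap nums[6],nums[6]; lo=7,mid=7 → [8, 6, 10, 18, 16, 13, 4, 19, 5, 22, 21]
nums[mid]=19=19: mid=8
nums[mid]=5<19: swap nums[7],nums[8]; lo=8,mid=9 → [8, 6, 10, 18, 16, 13, 4, 5, 19, 22, 21]
end: lo=8, hi=8; nums = [8, 6, 10, 18, 16, 13, 4, 5, 19, 22, 21]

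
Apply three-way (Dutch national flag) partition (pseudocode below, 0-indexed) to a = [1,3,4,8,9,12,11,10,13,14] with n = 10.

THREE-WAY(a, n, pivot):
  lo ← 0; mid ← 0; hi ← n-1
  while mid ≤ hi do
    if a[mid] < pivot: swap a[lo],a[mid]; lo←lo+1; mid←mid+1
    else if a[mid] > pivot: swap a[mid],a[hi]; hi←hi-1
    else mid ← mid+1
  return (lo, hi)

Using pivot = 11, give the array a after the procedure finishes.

lo=0 mid=0 hi=9
1<11: swap(0,0), lo=1 mid=1 ⇒ [1,3,4,8,9,12,11,10,13,14]
3<11: swap(1,1), lo=2 mid=2 ⇒ [1,3,4,8,9,12,11,10,13,14]
4<11: swap(2,2), lo=3 mid=3 ⇒ [1,3,4,8,9,12,11,10,13,14]
8<11: swap(3,3), lo=4 mid=4 ⇒ [1,3,4,8,9,12,11,10,13,14]
9<11: swap(4,4), lo=5 mid=5 ⇒ [1,3,4,8,9,12,11,10,13,14]
12>11: swap(5,9), hi=8 ⇒ [1,3,4,8,9,14,11,10,13,12]
14>11: swap(5,8), hi=7 ⇒ [1,3,4,8,9,13,11,10,14,12]
13>11: swap(5,7), hi=6 ⇒ [1,3,4,8,9,10,11,13,14,12]
10<11: swap(5,5), lo=6 mid=6 ⇒ [1,3,4,8,9,10,11,13,14,12]
11=11: mid=7
done. lo=6 hi=6; a=[1,3,4,8,9,10,11,13,14,12]

[1,3,4,8,9,10,11,13,14,12]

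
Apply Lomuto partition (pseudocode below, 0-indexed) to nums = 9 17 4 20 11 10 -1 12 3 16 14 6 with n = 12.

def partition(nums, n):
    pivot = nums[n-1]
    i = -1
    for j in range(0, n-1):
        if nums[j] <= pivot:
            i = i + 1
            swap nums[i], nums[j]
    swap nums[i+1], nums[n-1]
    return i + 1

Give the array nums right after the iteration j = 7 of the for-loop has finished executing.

4 -1 9 20 11 10 17 12 3 16 14 6

pivot=6, i=-1
j=0: 9>6, skip
j=1: 17>6, skip
j=2: 4≤6, i=0, swap(0,2) ⇒ 4 17 9 20 11 10 -1 12 3 16 14 6
j=3: 20>6, skip
j=4: 11>6, skip
j=5: 10>6, skip
j=6: -1≤6, i=1, swap(1,6) ⇒ 4 -1 9 20 11 10 17 12 3 16 14 6
j=7: 12>6, skip
(after j=7) nums = 4 -1 9 20 11 10 17 12 3 16 14 6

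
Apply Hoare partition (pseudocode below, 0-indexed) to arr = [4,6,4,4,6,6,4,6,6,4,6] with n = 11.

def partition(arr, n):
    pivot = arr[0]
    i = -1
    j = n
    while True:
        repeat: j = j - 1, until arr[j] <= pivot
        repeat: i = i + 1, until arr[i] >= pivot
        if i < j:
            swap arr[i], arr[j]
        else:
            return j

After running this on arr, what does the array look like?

[4,4,4,4,6,6,6,6,6,4,6]

pivot = arr[0] = 4; i = -1, j = 11
j→9 (arr[9]=4≤4), i→0 (arr[0]=4≥4); i<j, swap → [4,6,4,4,6,6,4,6,6,4,6]
j→6 (arr[6]=4≤4), i→1 (arr[1]=6≥4); i<j, swap → [4,4,4,4,6,6,6,6,6,4,6]
j→3 (arr[3]=4≤4), i→2 (arr[2]=4≥4); i<j, swap → [4,4,4,4,6,6,6,6,6,4,6]
j→2, i→3; i≥j, return j=2. arr = [4,4,4,4,6,6,6,6,6,4,6]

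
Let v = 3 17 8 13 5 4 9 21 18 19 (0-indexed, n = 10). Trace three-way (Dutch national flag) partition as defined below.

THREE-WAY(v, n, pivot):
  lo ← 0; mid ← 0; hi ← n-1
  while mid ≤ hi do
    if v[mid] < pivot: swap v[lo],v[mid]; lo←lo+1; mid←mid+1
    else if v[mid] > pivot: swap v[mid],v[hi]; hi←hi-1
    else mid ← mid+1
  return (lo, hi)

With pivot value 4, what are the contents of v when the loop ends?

pivot = 4; lo=0, mid=0, hi=9
v[mid]=3<4: swap v[0],v[0]; lo=1,mid=1 → 3 17 8 13 5 4 9 21 18 19
v[mid]=17>4: swap v[1],v[9]; hi=8 → 3 19 8 13 5 4 9 21 18 17
v[mid]=19>4: swap v[1],v[8]; hi=7 → 3 18 8 13 5 4 9 21 19 17
v[mid]=18>4: swap v[1],v[7]; hi=6 → 3 21 8 13 5 4 9 18 19 17
v[mid]=21>4: swap v[1],v[6]; hi=5 → 3 9 8 13 5 4 21 18 19 17
v[mid]=9>4: swap v[1],v[5]; hi=4 → 3 4 8 13 5 9 21 18 19 17
v[mid]=4=4: mid=2
v[mid]=8>4: swap v[2],v[4]; hi=3 → 3 4 5 13 8 9 21 18 19 17
v[mid]=5>4: swap v[2],v[3]; hi=2 → 3 4 13 5 8 9 21 18 19 17
v[mid]=13>4: swap v[2],v[2]; hi=1 → 3 4 13 5 8 9 21 18 19 17
end: lo=1, hi=1; v = 3 4 13 5 8 9 21 18 19 17

3 4 13 5 8 9 21 18 19 17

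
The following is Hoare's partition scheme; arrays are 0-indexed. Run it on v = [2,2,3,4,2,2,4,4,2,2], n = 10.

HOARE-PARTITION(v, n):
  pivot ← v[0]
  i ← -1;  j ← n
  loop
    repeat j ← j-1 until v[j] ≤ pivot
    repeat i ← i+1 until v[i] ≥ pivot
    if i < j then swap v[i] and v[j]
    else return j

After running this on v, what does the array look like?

[2,2,2,2,4,3,4,4,2,2]

pivot = v[0] = 2; i = -1, j = 10
j→9 (v[9]=2≤2), i→0 (v[0]=2≥2); i<j, swap → [2,2,3,4,2,2,4,4,2,2]
j→8 (v[8]=2≤2), i→1 (v[1]=2≥2); i<j, swap → [2,2,3,4,2,2,4,4,2,2]
j→5 (v[5]=2≤2), i→2 (v[2]=3≥2); i<j, swap → [2,2,2,4,2,3,4,4,2,2]
j→4 (v[4]=2≤2), i→3 (v[3]=4≥2); i<j, swap → [2,2,2,2,4,3,4,4,2,2]
j→3, i→4; i≥j, return j=3. v = [2,2,2,2,4,3,4,4,2,2]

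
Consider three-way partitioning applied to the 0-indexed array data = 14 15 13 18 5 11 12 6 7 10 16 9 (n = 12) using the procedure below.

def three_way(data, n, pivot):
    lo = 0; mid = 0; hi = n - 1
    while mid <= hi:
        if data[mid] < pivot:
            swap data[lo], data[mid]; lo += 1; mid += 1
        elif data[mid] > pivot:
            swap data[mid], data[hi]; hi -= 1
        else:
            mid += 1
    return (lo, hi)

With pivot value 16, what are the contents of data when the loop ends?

14 15 13 9 5 11 12 6 7 10 16 18

lo=0 mid=0 hi=11
14<16: swap(0,0), lo=1 mid=1 ⇒ 14 15 13 18 5 11 12 6 7 10 16 9
15<16: swap(1,1), lo=2 mid=2 ⇒ 14 15 13 18 5 11 12 6 7 10 16 9
13<16: swap(2,2), lo=3 mid=3 ⇒ 14 15 13 18 5 11 12 6 7 10 16 9
18>16: swap(3,11), hi=10 ⇒ 14 15 13 9 5 11 12 6 7 10 16 18
9<16: swap(3,3), lo=4 mid=4 ⇒ 14 15 13 9 5 11 12 6 7 10 16 18
5<16: swap(4,4), lo=5 mid=5 ⇒ 14 15 13 9 5 11 12 6 7 10 16 18
11<16: swap(5,5), lo=6 mid=6 ⇒ 14 15 13 9 5 11 12 6 7 10 16 18
12<16: swap(6,6), lo=7 mid=7 ⇒ 14 15 13 9 5 11 12 6 7 10 16 18
6<16: swap(7,7), lo=8 mid=8 ⇒ 14 15 13 9 5 11 12 6 7 10 16 18
7<16: swap(8,8), lo=9 mid=9 ⇒ 14 15 13 9 5 11 12 6 7 10 16 18
10<16: swap(9,9), lo=10 mid=10 ⇒ 14 15 13 9 5 11 12 6 7 10 16 18
16=16: mid=11
done. lo=10 hi=10; data=14 15 13 9 5 11 12 6 7 10 16 18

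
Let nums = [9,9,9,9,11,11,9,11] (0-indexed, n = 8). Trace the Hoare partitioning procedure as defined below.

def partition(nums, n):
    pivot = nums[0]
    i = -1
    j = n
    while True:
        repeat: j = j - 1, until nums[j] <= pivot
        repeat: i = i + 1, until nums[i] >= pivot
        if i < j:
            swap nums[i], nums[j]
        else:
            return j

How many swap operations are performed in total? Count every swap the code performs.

pivot=9
j stops at 6 (9), i stops at 0 (9); swap ⇒ [9,9,9,9,11,11,9,11]
j stops at 3 (9), i stops at 1 (9); swap ⇒ [9,9,9,9,11,11,9,11]
j stops at 2, i stops at 2; i≥j ⇒ return 2. nums=[9,9,9,9,11,11,9,11]

2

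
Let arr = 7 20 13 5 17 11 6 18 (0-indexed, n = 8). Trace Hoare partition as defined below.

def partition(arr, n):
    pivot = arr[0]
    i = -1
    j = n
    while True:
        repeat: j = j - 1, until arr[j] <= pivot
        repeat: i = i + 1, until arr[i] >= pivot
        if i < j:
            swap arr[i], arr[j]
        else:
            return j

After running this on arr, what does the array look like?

6 5 13 20 17 11 7 18

pivot = arr[0] = 7; i = -1, j = 8
j→6 (arr[6]=6≤7), i→0 (arr[0]=7≥7); i<j, swap → 6 20 13 5 17 11 7 18
j→3 (arr[3]=5≤7), i→1 (arr[1]=20≥7); i<j, swap → 6 5 13 20 17 11 7 18
j→1, i→2; i≥j, return j=1. arr = 6 5 13 20 17 11 7 18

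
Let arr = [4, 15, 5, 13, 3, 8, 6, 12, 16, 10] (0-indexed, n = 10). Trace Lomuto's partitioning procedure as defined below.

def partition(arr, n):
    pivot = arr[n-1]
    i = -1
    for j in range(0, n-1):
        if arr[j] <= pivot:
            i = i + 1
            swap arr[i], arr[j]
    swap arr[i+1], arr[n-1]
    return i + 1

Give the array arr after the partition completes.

pivot=10, i=-1
j=0: 4≤10, i=0, swap(0,0) ⇒ [4, 15, 5, 13, 3, 8, 6, 12, 16, 10]
j=1: 15>10, skip
j=2: 5≤10, i=1, swap(1,2) ⇒ [4, 5, 15, 13, 3, 8, 6, 12, 16, 10]
j=3: 13>10, skip
j=4: 3≤10, i=2, swap(2,4) ⇒ [4, 5, 3, 13, 15, 8, 6, 12, 16, 10]
j=5: 8≤10, i=3, swap(3,5) ⇒ [4, 5, 3, 8, 15, 13, 6, 12, 16, 10]
j=6: 6≤10, i=4, swap(4,6) ⇒ [4, 5, 3, 8, 6, 13, 15, 12, 16, 10]
j=7: 12>10, skip
j=8: 16>10, skip
swap(5,9) ⇒ [4, 5, 3, 8, 6, 10, 15, 12, 16, 13]; return 5

[4, 5, 3, 8, 6, 10, 15, 12, 16, 13]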